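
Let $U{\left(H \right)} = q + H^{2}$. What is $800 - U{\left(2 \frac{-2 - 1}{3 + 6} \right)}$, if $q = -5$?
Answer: $\frac{7241}{9} \approx 804.56$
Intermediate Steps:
$U{\left(H \right)} = -5 + H^{2}$
$800 - U{\left(2 \frac{-2 - 1}{3 + 6} \right)} = 800 - \left(-5 + \left(2 \frac{-2 - 1}{3 + 6}\right)^{2}\right) = 800 - \left(-5 + \left(2 \left(- \frac{3}{9}\right)\right)^{2}\right) = 800 - \left(-5 + \left(2 \left(\left(-3\right) \frac{1}{9}\right)\right)^{2}\right) = 800 - \left(-5 + \left(2 \left(- \frac{1}{3}\right)\right)^{2}\right) = 800 - \left(-5 + \left(- \frac{2}{3}\right)^{2}\right) = 800 - \left(-5 + \frac{4}{9}\right) = 800 - - \frac{41}{9} = 800 + \frac{41}{9} = \frac{7241}{9}$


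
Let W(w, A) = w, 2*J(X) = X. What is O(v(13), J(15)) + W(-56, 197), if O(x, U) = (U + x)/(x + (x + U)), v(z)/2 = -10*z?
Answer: -11379/205 ≈ -55.507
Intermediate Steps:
v(z) = -20*z (v(z) = 2*(-10*z) = -20*z)
J(X) = X/2
O(x, U) = (U + x)/(U + 2*x) (O(x, U) = (U + x)/(x + (U + x)) = (U + x)/(U + 2*x))
O(v(13), J(15)) + W(-56, 197) = ((1/2)*15 - 20*13)/((1/2)*15 + 2*(-20*13)) - 56 = (15/2 - 260)/(15/2 + 2*(-260)) - 56 = -505/2/(15/2 - 520) - 56 = -505/2/(-1025/2) - 56 = -2/1025*(-505/2) - 56 = 101/205 - 56 = -11379/205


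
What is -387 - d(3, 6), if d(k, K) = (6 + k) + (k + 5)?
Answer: -404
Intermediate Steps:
d(k, K) = 11 + 2*k (d(k, K) = (6 + k) + (5 + k) = 11 + 2*k)
-387 - d(3, 6) = -387 - (11 + 2*3) = -387 - (11 + 6) = -387 - 1*17 = -387 - 17 = -404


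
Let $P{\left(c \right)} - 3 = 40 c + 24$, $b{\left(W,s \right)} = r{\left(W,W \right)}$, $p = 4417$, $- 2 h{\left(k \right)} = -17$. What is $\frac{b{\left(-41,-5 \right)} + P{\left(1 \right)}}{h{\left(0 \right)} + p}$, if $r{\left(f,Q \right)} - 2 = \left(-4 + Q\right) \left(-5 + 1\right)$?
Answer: $\frac{498}{8851} \approx 0.056265$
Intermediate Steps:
$h{\left(k \right)} = \frac{17}{2}$ ($h{\left(k \right)} = \left(- \frac{1}{2}\right) \left(-17\right) = \frac{17}{2}$)
$r{\left(f,Q \right)} = 18 - 4 Q$ ($r{\left(f,Q \right)} = 2 + \left(-4 + Q\right) \left(-5 + 1\right) = 2 + \left(-4 + Q\right) \left(-4\right) = 2 - \left(-16 + 4 Q\right) = 18 - 4 Q$)
$b{\left(W,s \right)} = 18 - 4 W$
$P{\left(c \right)} = 27 + 40 c$ ($P{\left(c \right)} = 3 + \left(40 c + 24\right) = 3 + \left(24 + 40 c\right) = 27 + 40 c$)
$\frac{b{\left(-41,-5 \right)} + P{\left(1 \right)}}{h{\left(0 \right)} + p} = \frac{\left(18 - -164\right) + \left(27 + 40 \cdot 1\right)}{\frac{17}{2} + 4417} = \frac{\left(18 + 164\right) + \left(27 + 40\right)}{\frac{8851}{2}} = \left(182 + 67\right) \frac{2}{8851} = 249 \cdot \frac{2}{8851} = \frac{498}{8851}$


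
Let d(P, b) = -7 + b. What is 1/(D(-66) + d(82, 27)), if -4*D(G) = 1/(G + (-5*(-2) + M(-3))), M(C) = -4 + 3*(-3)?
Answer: 276/5521 ≈ 0.049991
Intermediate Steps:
M(C) = -13 (M(C) = -4 - 9 = -13)
D(G) = -1/(4*(-3 + G)) (D(G) = -1/(4*(G + (-5*(-2) - 13))) = -1/(4*(G + (10 - 13))) = -1/(4*(G - 3)) = -1/(4*(-3 + G)))
1/(D(-66) + d(82, 27)) = 1/(-1/(-12 + 4*(-66)) + (-7 + 27)) = 1/(-1/(-12 - 264) + 20) = 1/(-1/(-276) + 20) = 1/(-1*(-1/276) + 20) = 1/(1/276 + 20) = 1/(5521/276) = 276/5521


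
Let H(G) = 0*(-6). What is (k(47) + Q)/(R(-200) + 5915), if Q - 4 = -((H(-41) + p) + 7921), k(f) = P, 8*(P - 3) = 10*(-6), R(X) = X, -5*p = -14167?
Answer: -107549/57150 ≈ -1.8819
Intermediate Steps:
p = 14167/5 (p = -1/5*(-14167) = 14167/5 ≈ 2833.4)
P = -9/2 (P = 3 + (10*(-6))/8 = 3 + (1/8)*(-60) = 3 - 15/2 = -9/2 ≈ -4.5000)
k(f) = -9/2
H(G) = 0
Q = -53752/5 (Q = 4 - ((0 + 14167/5) + 7921) = 4 - (14167/5 + 7921) = 4 - 1*53772/5 = 4 - 53772/5 = -53752/5 ≈ -10750.)
(k(47) + Q)/(R(-200) + 5915) = (-9/2 - 53752/5)/(-200 + 5915) = -107549/10/5715 = -107549/10*1/5715 = -107549/57150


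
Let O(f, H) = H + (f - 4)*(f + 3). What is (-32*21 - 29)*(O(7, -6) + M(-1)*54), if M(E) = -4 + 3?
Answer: 21030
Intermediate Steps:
M(E) = -1
O(f, H) = H + (-4 + f)*(3 + f)
(-32*21 - 29)*(O(7, -6) + M(-1)*54) = (-32*21 - 29)*((-12 - 6 + 7² - 1*7) - 1*54) = (-672 - 29)*((-12 - 6 + 49 - 7) - 54) = -701*(24 - 54) = -701*(-30) = 21030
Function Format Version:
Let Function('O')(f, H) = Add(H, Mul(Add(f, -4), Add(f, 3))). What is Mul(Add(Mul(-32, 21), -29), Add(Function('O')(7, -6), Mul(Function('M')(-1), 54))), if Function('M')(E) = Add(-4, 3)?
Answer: 21030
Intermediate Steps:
Function('M')(E) = -1
Function('O')(f, H) = Add(H, Mul(Add(-4, f), Add(3, f)))
Mul(Add(Mul(-32, 21), -29), Add(Function('O')(7, -6), Mul(Function('M')(-1), 54))) = Mul(Add(Mul(-32, 21), -29), Add(Add(-12, -6, Pow(7, 2), Mul(-1, 7)), Mul(-1, 54))) = Mul(Add(-672, -29), Add(Add(-12, -6, 49, -7), -54)) = Mul(-701, Add(24, -54)) = Mul(-701, -30) = 21030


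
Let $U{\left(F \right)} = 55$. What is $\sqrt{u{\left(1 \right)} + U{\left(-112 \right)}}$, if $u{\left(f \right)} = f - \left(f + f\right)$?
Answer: $3 \sqrt{6} \approx 7.3485$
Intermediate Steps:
$u{\left(f \right)} = - f$ ($u{\left(f \right)} = f - 2 f = - f$)
$\sqrt{u{\left(1 \right)} + U{\left(-112 \right)}} = \sqrt{\left(-1\right) 1 + 55} = \sqrt{-1 + 55} = \sqrt{54} = 3 \sqrt{6}$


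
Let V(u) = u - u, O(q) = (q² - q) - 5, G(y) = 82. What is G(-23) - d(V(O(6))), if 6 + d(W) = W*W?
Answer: 88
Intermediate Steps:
O(q) = -5 + q² - q
V(u) = 0
d(W) = -6 + W² (d(W) = -6 + W*W = -6 + W²)
G(-23) - d(V(O(6))) = 82 - (-6 + 0²) = 82 - (-6 + 0) = 82 - 1*(-6) = 82 + 6 = 88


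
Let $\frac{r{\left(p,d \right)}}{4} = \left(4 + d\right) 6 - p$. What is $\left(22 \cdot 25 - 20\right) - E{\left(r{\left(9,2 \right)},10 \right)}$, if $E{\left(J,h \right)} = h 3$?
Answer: $500$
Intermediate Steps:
$r{\left(p,d \right)} = 96 - 4 p + 24 d$ ($r{\left(p,d \right)} = 4 \left(\left(4 + d\right) 6 - p\right) = 4 \left(\left(24 + 6 d\right) - p\right) = 4 \left(24 - p + 6 d\right) = 96 - 4 p + 24 d$)
$E{\left(J,h \right)} = 3 h$
$\left(22 \cdot 25 - 20\right) - E{\left(r{\left(9,2 \right)},10 \right)} = \left(22 \cdot 25 - 20\right) - 3 \cdot 10 = \left(550 - 20\right) - 30 = 530 - 30 = 500$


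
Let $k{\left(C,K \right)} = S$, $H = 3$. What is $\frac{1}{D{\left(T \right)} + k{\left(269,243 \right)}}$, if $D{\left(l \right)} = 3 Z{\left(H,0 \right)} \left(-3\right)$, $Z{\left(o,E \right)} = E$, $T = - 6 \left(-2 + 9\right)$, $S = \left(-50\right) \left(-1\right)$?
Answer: $\frac{1}{50} \approx 0.02$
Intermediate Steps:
$S = 50$
$k{\left(C,K \right)} = 50$
$T = -42$ ($T = \left(-6\right) 7 = -42$)
$D{\left(l \right)} = 0$ ($D{\left(l \right)} = 3 \cdot 0 \left(-3\right) = 0 \left(-3\right) = 0$)
$\frac{1}{D{\left(T \right)} + k{\left(269,243 \right)}} = \frac{1}{0 + 50} = \frac{1}{50}$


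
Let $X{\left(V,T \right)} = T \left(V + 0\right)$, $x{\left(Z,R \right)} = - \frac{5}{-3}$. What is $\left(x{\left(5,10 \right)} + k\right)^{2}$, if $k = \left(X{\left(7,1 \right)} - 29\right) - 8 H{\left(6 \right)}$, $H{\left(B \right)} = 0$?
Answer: $\frac{3721}{9} \approx 413.44$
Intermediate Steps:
$x{\left(Z,R \right)} = \frac{5}{3}$ ($x{\left(Z,R \right)} = \left(-5\right) \left(- \frac{1}{3}\right) = \frac{5}{3}$)
$X{\left(V,T \right)} = T V$
$k = -22$ ($k = \left(1 \cdot 7 - 29\right) - 0 = \left(7 - 29\right) + 0 = -22 + 0 = -22$)
$\left(x{\left(5,10 \right)} + k\right)^{2} = \left(\frac{5}{3} - 22\right)^{2} = \left(- \frac{61}{3}\right)^{2} = \frac{3721}{9}$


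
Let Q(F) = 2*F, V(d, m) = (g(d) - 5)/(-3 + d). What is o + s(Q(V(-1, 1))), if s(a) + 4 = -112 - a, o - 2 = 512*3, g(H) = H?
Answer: 1419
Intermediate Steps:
V(d, m) = (-5 + d)/(-3 + d) (V(d, m) = (d - 5)/(-3 + d) = (-5 + d)/(-3 + d))
o = 1538 (o = 2 + 512*3 = 2 + 1536 = 1538)
s(a) = -116 - a (s(a) = -4 + (-112 - a) = -116 - a)
o + s(Q(V(-1, 1))) = 1538 + (-116 - 2*(-5 - 1)/(-3 - 1)) = 1538 + (-116 - 2*-6/(-4)) = 1538 + (-116 - 2*(-¼*(-6))) = 1538 + (-116 - 2*3/2) = 1538 + (-116 - 1*3) = 1538 + (-116 - 3) = 1538 - 119 = 1419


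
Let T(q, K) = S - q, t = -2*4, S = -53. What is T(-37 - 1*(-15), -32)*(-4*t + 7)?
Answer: -1209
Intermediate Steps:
t = -8
T(q, K) = -53 - q
T(-37 - 1*(-15), -32)*(-4*t + 7) = (-53 - (-37 - 1*(-15)))*(-4*(-8) + 7) = (-53 - (-37 + 15))*(32 + 7) = (-53 - 1*(-22))*39 = (-53 + 22)*39 = -31*39 = -1209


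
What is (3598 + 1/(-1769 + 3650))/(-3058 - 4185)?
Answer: -6767839/13624083 ≈ -0.49676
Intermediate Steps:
(3598 + 1/(-1769 + 3650))/(-3058 - 4185) = (3598 + 1/1881)/(-7243) = (3598 + 1/1881)*(-1/7243) = (6767839/1881)*(-1/7243) = -6767839/13624083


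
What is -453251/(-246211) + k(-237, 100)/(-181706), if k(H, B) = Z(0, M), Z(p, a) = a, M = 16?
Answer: 5882463345/3195572569 ≈ 1.8408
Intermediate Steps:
k(H, B) = 16
-453251/(-246211) + k(-237, 100)/(-181706) = -453251/(-246211) + 16/(-181706) = -453251*(-1/246211) + 16*(-1/181706) = 453251/246211 - 8/90853 = 5882463345/3195572569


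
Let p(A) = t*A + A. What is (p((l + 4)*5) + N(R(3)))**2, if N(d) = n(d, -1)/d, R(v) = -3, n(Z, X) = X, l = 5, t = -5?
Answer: 290521/9 ≈ 32280.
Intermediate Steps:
N(d) = -1/d
p(A) = -4*A (p(A) = -5*A + A = -4*A)
(p((l + 4)*5) + N(R(3)))**2 = (-4*(5 + 4)*5 - 1/(-3))**2 = (-36*5 - 1*(-1/3))**2 = (-4*45 + 1/3)**2 = (-180 + 1/3)**2 = (-539/3)**2 = 290521/9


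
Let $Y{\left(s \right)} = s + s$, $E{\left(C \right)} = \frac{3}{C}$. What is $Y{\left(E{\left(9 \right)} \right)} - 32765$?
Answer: $- \frac{98293}{3} \approx -32764.0$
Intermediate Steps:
$Y{\left(s \right)} = 2 s$
$Y{\left(E{\left(9 \right)} \right)} - 32765 = 2 \cdot \frac{3}{9} - 32765 = 2 \cdot 3 \cdot \frac{1}{9} - 32765 = 2 \cdot \frac{1}{3} - 32765 = \frac{2}{3} - 32765 = - \frac{98293}{3}$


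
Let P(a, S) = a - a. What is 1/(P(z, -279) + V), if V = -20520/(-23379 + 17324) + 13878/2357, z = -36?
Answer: 2854327/26479386 ≈ 0.10779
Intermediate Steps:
P(a, S) = 0
V = 26479386/2854327 (V = -20520/(-6055) + 13878*(1/2357) = -20520*(-1/6055) + 13878/2357 = 4104/1211 + 13878/2357 = 26479386/2854327 ≈ 9.2769)
1/(P(z, -279) + V) = 1/(0 + 26479386/2854327) = 1/(26479386/2854327) = 2854327/26479386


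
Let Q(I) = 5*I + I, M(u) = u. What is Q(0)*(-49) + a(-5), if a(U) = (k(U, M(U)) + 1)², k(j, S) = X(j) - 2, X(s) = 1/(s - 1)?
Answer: 49/36 ≈ 1.3611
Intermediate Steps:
X(s) = 1/(-1 + s)
k(j, S) = -2 + 1/(-1 + j) (k(j, S) = 1/(-1 + j) - 2 = -2 + 1/(-1 + j))
a(U) = (1 + (3 - 2*U)/(-1 + U))² (a(U) = ((3 - 2*U)/(-1 + U) + 1)² = (1 + (3 - 2*U)/(-1 + U))²)
Q(I) = 6*I
Q(0)*(-49) + a(-5) = (6*0)*(-49) + (-2 - 5)²/(-1 - 5)² = 0*(-49) + (-7)²/(-6)² = 0 + (1/36)*49 = 0 + 49/36 = 49/36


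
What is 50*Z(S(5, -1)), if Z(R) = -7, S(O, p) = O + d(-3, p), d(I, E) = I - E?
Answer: -350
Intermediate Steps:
S(O, p) = -3 + O - p (S(O, p) = O + (-3 - p) = -3 + O - p)
50*Z(S(5, -1)) = 50*(-7) = -350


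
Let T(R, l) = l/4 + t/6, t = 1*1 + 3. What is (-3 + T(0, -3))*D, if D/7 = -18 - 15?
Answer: 2849/4 ≈ 712.25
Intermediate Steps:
t = 4 (t = 1 + 3 = 4)
D = -231 (D = 7*(-18 - 15) = 7*(-33) = -231)
T(R, l) = 2/3 + l/4 (T(R, l) = l/4 + 4/6 = l*(1/4) + 4*(1/6) = l/4 + 2/3 = 2/3 + l/4)
(-3 + T(0, -3))*D = (-3 + (2/3 + (1/4)*(-3)))*(-231) = (-3 + (2/3 - 3/4))*(-231) = (-3 - 1/12)*(-231) = -37/12*(-231) = 2849/4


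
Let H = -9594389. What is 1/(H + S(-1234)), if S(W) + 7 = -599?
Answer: -1/9594995 ≈ -1.0422e-7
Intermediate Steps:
S(W) = -606 (S(W) = -7 - 599 = -606)
1/(H + S(-1234)) = 1/(-9594389 - 606) = 1/(-9594995) = -1/9594995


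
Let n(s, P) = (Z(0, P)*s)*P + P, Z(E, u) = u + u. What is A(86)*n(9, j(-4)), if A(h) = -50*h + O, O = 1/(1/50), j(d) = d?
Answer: -1207000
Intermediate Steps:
Z(E, u) = 2*u
n(s, P) = P + 2*s*P² (n(s, P) = ((2*P)*s)*P + P = (2*P*s)*P + P = 2*s*P² + P = P + 2*s*P²)
O = 50 (O = 1/(1/50) = 50)
A(h) = 50 - 50*h (A(h) = -50*h + 50 = 50 - 50*h)
A(86)*n(9, j(-4)) = (50 - 50*86)*(-4*(1 + 2*(-4)*9)) = (50 - 4300)*(-4*(1 - 72)) = -(-17000)*(-71) = -4250*284 = -1207000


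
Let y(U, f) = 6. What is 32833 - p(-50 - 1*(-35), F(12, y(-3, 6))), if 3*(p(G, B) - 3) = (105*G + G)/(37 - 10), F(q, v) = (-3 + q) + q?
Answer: 886940/27 ≈ 32850.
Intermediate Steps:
F(q, v) = -3 + 2*q
p(G, B) = 3 + 106*G/81 (p(G, B) = 3 + ((105*G + G)/(37 - 10))/3 = 3 + ((106*G)/27)/3 = 3 + ((106*G)*(1/27))/3 = 3 + (106*G/27)/3 = 3 + 106*G/81)
32833 - p(-50 - 1*(-35), F(12, y(-3, 6))) = 32833 - (3 + 106*(-50 - 1*(-35))/81) = 32833 - (3 + 106*(-50 + 35)/81) = 32833 - (3 + (106/81)*(-15)) = 32833 - (3 - 530/27) = 32833 - 1*(-449/27) = 32833 + 449/27 = 886940/27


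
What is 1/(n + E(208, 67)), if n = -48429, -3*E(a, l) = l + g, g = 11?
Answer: -1/48455 ≈ -2.0638e-5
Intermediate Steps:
E(a, l) = -11/3 - l/3 (E(a, l) = -(l + 11)/3 = -(11 + l)/3 = -11/3 - l/3)
1/(n + E(208, 67)) = 1/(-48429 + (-11/3 - 1/3*67)) = 1/(-48429 + (-11/3 - 67/3)) = 1/(-48429 - 26) = 1/(-48455) = -1/48455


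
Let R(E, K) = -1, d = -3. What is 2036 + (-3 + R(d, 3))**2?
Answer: 2052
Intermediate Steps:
2036 + (-3 + R(d, 3))**2 = 2036 + (-3 - 1)**2 = 2036 + (-4)**2 = 2036 + 16 = 2052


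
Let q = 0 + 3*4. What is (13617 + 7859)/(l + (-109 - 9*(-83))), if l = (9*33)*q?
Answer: 10738/2101 ≈ 5.1109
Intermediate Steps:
q = 12 (q = 0 + 12 = 12)
l = 3564 (l = (9*33)*12 = 297*12 = 3564)
(13617 + 7859)/(l + (-109 - 9*(-83))) = (13617 + 7859)/(3564 + (-109 - 9*(-83))) = 21476/(3564 + (-109 + 747)) = 21476/(3564 + 638) = 21476/4202 = 21476*(1/4202) = 10738/2101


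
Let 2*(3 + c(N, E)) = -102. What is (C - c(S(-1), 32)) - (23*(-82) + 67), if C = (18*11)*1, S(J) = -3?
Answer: 2071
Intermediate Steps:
c(N, E) = -54 (c(N, E) = -3 + (½)*(-102) = -3 - 51 = -54)
C = 198 (C = 198*1 = 198)
(C - c(S(-1), 32)) - (23*(-82) + 67) = (198 - 1*(-54)) - (23*(-82) + 67) = (198 + 54) - (-1886 + 67) = 252 - 1*(-1819) = 252 + 1819 = 2071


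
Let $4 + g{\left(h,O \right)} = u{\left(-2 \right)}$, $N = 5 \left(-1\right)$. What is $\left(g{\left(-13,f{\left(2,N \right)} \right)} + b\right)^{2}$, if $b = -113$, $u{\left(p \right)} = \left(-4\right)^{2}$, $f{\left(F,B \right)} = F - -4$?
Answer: $10201$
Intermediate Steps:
$N = -5$
$f{\left(F,B \right)} = 4 + F$ ($f{\left(F,B \right)} = F + 4 = 4 + F$)
$u{\left(p \right)} = 16$
$g{\left(h,O \right)} = 12$ ($g{\left(h,O \right)} = -4 + 16 = 12$)
$\left(g{\left(-13,f{\left(2,N \right)} \right)} + b\right)^{2} = \left(12 - 113\right)^{2} = \left(-101\right)^{2} = 10201$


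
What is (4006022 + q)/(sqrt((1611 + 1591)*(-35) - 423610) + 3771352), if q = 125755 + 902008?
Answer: 2373021890915/1777887055448 - 15101355*I*sqrt(930)/1777887055448 ≈ 1.3347 - 0.00025903*I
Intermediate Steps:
q = 1027763
(4006022 + q)/(sqrt((1611 + 1591)*(-35) - 423610) + 3771352) = (4006022 + 1027763)/(sqrt((1611 + 1591)*(-35) - 423610) + 3771352) = 5033785/(sqrt(3202*(-35) - 423610) + 3771352) = 5033785/(sqrt(-112070 - 423610) + 3771352) = 5033785/(sqrt(-535680) + 3771352) = 5033785/(24*I*sqrt(930) + 3771352) = 5033785/(3771352 + 24*I*sqrt(930))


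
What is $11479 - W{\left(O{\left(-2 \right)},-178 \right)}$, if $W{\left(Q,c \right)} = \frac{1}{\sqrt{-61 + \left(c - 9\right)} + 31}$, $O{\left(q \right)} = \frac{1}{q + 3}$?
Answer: $\frac{447680}{39} + \frac{2 i \sqrt{62}}{1209} \approx 11479.0 + 0.013026 i$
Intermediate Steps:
$O{\left(q \right)} = \frac{1}{3 + q}$
$W{\left(Q,c \right)} = \frac{1}{31 + \sqrt{-70 + c}}$ ($W{\left(Q,c \right)} = \frac{1}{\sqrt{-61 + \left(-9 + c\right)} + 31} = \frac{1}{\sqrt{-70 + c} + 31} = \frac{1}{31 + \sqrt{-70 + c}}$)
$11479 - W{\left(O{\left(-2 \right)},-178 \right)} = 11479 - \frac{1}{31 + \sqrt{-70 - 178}} = 11479 - \frac{1}{31 + \sqrt{-248}} = 11479 - \frac{1}{31 + 2 i \sqrt{62}}$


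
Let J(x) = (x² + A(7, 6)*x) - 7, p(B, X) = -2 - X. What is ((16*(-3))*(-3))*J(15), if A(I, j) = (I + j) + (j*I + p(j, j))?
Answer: 132912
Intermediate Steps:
A(I, j) = -2 + I + I*j (A(I, j) = (I + j) + (j*I + (-2 - j)) = (I + j) + (I*j + (-2 - j)) = (I + j) + (-2 - j + I*j) = -2 + I + I*j)
J(x) = -7 + x² + 47*x (J(x) = (x² + (-2 + 7 + 7*6)*x) - 7 = (x² + (-2 + 7 + 42)*x) - 7 = (x² + 47*x) - 7 = -7 + x² + 47*x)
((16*(-3))*(-3))*J(15) = ((16*(-3))*(-3))*(-7 + 15² + 47*15) = (-48*(-3))*(-7 + 225 + 705) = 144*923 = 132912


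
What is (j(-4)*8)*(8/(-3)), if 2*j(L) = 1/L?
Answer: 8/3 ≈ 2.6667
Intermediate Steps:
j(L) = 1/(2*L) (j(L) = (1/L)/2 = 1/(2*L))
(j(-4)*8)*(8/(-3)) = (((½)/(-4))*8)*(8/(-3)) = (((½)*(-¼))*8)*(8*(-⅓)) = -⅛*8*(-8/3) = -1*(-8/3) = 8/3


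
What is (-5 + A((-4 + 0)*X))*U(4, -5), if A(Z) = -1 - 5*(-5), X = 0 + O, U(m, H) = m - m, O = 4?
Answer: 0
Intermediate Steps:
U(m, H) = 0
X = 4 (X = 0 + 4 = 4)
A(Z) = 24 (A(Z) = -1 + 25 = 24)
(-5 + A((-4 + 0)*X))*U(4, -5) = (-5 + 24)*0 = 19*0 = 0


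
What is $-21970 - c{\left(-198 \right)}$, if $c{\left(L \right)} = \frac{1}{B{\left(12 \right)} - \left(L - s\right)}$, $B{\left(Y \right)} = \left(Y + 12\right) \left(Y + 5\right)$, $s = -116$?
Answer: $- \frac{10765301}{490} \approx -21970.0$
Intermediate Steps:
$B{\left(Y \right)} = \left(5 + Y\right) \left(12 + Y\right)$ ($B{\left(Y \right)} = \left(12 + Y\right) \left(5 + Y\right) = \left(5 + Y\right) \left(12 + Y\right)$)
$c{\left(L \right)} = \frac{1}{292 - L}$ ($c{\left(L \right)} = \frac{1}{\left(60 + 12^{2} + 17 \cdot 12\right) - \left(116 + L\right)} = \frac{1}{\left(60 + 144 + 204\right) - \left(116 + L\right)} = \frac{1}{408 - \left(116 + L\right)} = \frac{1}{292 - L}$)
$-21970 - c{\left(-198 \right)} = -21970 - - \frac{1}{-292 - 198} = -21970 - - \frac{1}{-490} = -21970 - \left(-1\right) \left(- \frac{1}{490}\right) = -21970 - \frac{1}{490} = - \frac{10765301}{490}$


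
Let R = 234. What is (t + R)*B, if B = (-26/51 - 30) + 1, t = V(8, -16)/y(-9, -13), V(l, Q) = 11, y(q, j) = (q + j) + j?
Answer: -351697/51 ≈ -6896.0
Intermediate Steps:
y(q, j) = q + 2*j (y(q, j) = (j + q) + j = q + 2*j)
t = -11/35 (t = 11/(-9 + 2*(-13)) = 11/(-9 - 26) = 11/(-35) = 11*(-1/35) = -11/35 ≈ -0.31429)
B = -1505/51 (B = (-26*1/51 - 30) + 1 = (-26/51 - 30) + 1 = -1556/51 + 1 = -1505/51 ≈ -29.510)
(t + R)*B = (-11/35 + 234)*(-1505/51) = (8179/35)*(-1505/51) = -351697/51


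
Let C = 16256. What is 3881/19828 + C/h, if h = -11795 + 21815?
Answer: 90302897/49669140 ≈ 1.8181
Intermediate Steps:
h = 10020
3881/19828 + C/h = 3881/19828 + 16256/10020 = 3881*(1/19828) + 16256*(1/10020) = 3881/19828 + 4064/2505 = 90302897/49669140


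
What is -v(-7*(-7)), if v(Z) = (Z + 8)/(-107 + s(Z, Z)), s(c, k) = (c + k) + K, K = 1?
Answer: 57/8 ≈ 7.1250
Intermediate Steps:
s(c, k) = 1 + c + k (s(c, k) = (c + k) + 1 = 1 + c + k)
v(Z) = (8 + Z)/(-106 + 2*Z) (v(Z) = (Z + 8)/(-107 + (1 + Z + Z)) = (8 + Z)/(-107 + (1 + 2*Z)) = (8 + Z)/(-106 + 2*Z))
-v(-7*(-7)) = -(8 - 7*(-7))/(2*(-53 - 7*(-7))) = -(8 + 49)/(2*(-53 + 49)) = -57/(2*(-4)) = -(-1)*57/(2*4) = -1*(-57/8) = 57/8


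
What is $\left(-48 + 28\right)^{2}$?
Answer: $400$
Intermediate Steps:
$\left(-48 + 28\right)^{2} = \left(-20\right)^{2} = 400$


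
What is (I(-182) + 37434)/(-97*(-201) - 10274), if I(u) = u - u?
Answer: 37434/9223 ≈ 4.0588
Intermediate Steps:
I(u) = 0
(I(-182) + 37434)/(-97*(-201) - 10274) = (0 + 37434)/(-97*(-201) - 10274) = 37434/(19497 - 10274) = 37434/9223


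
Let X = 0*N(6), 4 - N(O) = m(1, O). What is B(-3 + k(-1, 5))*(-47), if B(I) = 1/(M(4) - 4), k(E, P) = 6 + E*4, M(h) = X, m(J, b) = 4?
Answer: 47/4 ≈ 11.750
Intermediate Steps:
N(O) = 0 (N(O) = 4 - 1*4 = 4 - 4 = 0)
X = 0 (X = 0*0 = 0)
M(h) = 0
k(E, P) = 6 + 4*E
B(I) = -¼ (B(I) = 1/(0 - 4) = 1/(-4) = -¼)
B(-3 + k(-1, 5))*(-47) = -¼*(-47) = 47/4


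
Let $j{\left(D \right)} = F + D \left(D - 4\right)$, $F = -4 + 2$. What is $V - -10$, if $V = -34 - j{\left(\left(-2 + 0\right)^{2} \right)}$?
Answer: $-22$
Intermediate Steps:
$F = -2$
$j{\left(D \right)} = -2 + D \left(-4 + D\right)$ ($j{\left(D \right)} = -2 + D \left(D - 4\right) = -2 + D \left(-4 + D\right)$)
$V = -32$ ($V = -34 - \left(-2 + \left(\left(-2 + 0\right)^{2}\right)^{2} - 4 \left(-2 + 0\right)^{2}\right) = -34 - \left(-2 + \left(\left(-2\right)^{2}\right)^{2} - 4 \left(-2\right)^{2}\right) = -34 - \left(-2 + 4^{2} - 16\right) = -34 - \left(-2 + 16 - 16\right) = -34 - -2 = -34 + 2 = -32$)
$V - -10 = -32 - -10 = -32 + 10 = -22$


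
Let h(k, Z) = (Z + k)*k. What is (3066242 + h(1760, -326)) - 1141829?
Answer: 4448253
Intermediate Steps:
h(k, Z) = k*(Z + k)
(3066242 + h(1760, -326)) - 1141829 = (3066242 + 1760*(-326 + 1760)) - 1141829 = (3066242 + 1760*1434) - 1141829 = (3066242 + 2523840) - 1141829 = 5590082 - 1141829 = 4448253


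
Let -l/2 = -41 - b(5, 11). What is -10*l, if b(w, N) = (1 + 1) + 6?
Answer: -980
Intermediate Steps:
b(w, N) = 8 (b(w, N) = 2 + 6 = 8)
l = 98 (l = -2*(-41 - 1*8) = -2*(-41 - 8) = -2*(-49) = 98)
-10*l = -10*98 = -980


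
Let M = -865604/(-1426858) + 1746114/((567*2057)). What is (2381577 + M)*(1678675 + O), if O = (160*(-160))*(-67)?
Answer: 2241855975642171780600875/277361932617 ≈ 8.0828e+12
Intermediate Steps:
O = 1715200 (O = -25600*(-67) = 1715200)
M = 583504520248/277361932617 (M = -865604*(-1/1426858) + 1746114/1166319 = 432802/713429 + 1746114*(1/1166319) = 432802/713429 + 582038/388773 = 583504520248/277361932617 ≈ 2.1038)
(2381577 + M)*(1678675 + O) = (2381577 + 583504520248/277361932617)*(1678675 + 1715200) = (660559382900717257/277361932617)*3393875 = 2241855975642171780600875/277361932617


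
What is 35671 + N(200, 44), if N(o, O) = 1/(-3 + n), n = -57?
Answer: 2140259/60 ≈ 35671.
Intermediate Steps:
N(o, O) = -1/60 (N(o, O) = 1/(-3 - 57) = 1/(-60) = -1/60)
35671 + N(200, 44) = 35671 - 1/60 = 2140259/60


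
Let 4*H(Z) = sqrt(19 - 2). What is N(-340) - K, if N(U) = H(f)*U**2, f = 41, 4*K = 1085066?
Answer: -542533/2 + 28900*sqrt(17) ≈ -1.5211e+5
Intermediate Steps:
K = 542533/2 (K = (1/4)*1085066 = 542533/2 ≈ 2.7127e+5)
H(Z) = sqrt(17)/4 (H(Z) = sqrt(19 - 2)/4 = sqrt(17)/4)
N(U) = sqrt(17)*U**2/4 (N(U) = (sqrt(17)/4)*U**2 = sqrt(17)*U**2/4)
N(-340) - K = (1/4)*sqrt(17)*(-340)**2 - 1*542533/2 = (1/4)*sqrt(17)*115600 - 542533/2 = 28900*sqrt(17) - 542533/2 = -542533/2 + 28900*sqrt(17)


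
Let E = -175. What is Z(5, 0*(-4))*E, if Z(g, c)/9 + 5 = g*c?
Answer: 7875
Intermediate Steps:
Z(g, c) = -45 + 9*c*g (Z(g, c) = -45 + 9*(g*c) = -45 + 9*(c*g) = -45 + 9*c*g)
Z(5, 0*(-4))*E = (-45 + 9*(0*(-4))*5)*(-175) = (-45 + 9*0*5)*(-175) = (-45 + 0)*(-175) = -45*(-175) = 7875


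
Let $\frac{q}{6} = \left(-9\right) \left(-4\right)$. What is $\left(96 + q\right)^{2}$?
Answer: $97344$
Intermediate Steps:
$q = 216$ ($q = 6 \left(\left(-9\right) \left(-4\right)\right) = 6 \cdot 36 = 216$)
$\left(96 + q\right)^{2} = \left(96 + 216\right)^{2} = 312^{2} = 97344$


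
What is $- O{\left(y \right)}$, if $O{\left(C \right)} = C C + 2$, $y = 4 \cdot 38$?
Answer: $-23106$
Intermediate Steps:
$y = 152$
$O{\left(C \right)} = 2 + C^{2}$ ($O{\left(C \right)} = C^{2} + 2 = 2 + C^{2}$)
$- O{\left(y \right)} = - (2 + 152^{2}) = - (2 + 23104) = \left(-1\right) 23106 = -23106$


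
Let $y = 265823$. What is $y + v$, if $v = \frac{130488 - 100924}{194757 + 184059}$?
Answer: $\frac{25174508783}{94704} \approx 2.6582 \cdot 10^{5}$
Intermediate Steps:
$v = \frac{7391}{94704}$ ($v = \frac{29564}{378816} = 29564 \cdot \frac{1}{378816} = \frac{7391}{94704} \approx 0.078043$)
$y + v = 265823 + \frac{7391}{94704} = \frac{25174508783}{94704}$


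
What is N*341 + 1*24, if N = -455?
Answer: -155131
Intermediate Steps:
N*341 + 1*24 = -455*341 + 1*24 = -155155 + 24 = -155131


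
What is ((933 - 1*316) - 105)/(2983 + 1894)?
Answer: 512/4877 ≈ 0.10498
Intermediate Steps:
((933 - 1*316) - 105)/(2983 + 1894) = ((933 - 316) - 105)/4877 = (617 - 105)*(1/4877) = 512*(1/4877) = 512/4877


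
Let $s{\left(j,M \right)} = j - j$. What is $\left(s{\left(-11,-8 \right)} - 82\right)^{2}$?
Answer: $6724$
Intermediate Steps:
$s{\left(j,M \right)} = 0$
$\left(s{\left(-11,-8 \right)} - 82\right)^{2} = \left(0 - 82\right)^{2} = \left(-82\right)^{2} = 6724$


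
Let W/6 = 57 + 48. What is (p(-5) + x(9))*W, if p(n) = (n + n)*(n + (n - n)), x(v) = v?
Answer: 37170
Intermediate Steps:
W = 630 (W = 6*(57 + 48) = 6*105 = 630)
p(n) = 2*n² (p(n) = (2*n)*(n + 0) = (2*n)*n = 2*n²)
(p(-5) + x(9))*W = (2*(-5)² + 9)*630 = (2*25 + 9)*630 = (50 + 9)*630 = 59*630 = 37170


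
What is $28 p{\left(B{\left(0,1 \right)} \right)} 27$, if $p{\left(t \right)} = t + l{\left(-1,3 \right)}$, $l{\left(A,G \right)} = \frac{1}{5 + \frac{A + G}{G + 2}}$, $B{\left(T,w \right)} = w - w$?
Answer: $140$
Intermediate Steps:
$B{\left(T,w \right)} = 0$
$l{\left(A,G \right)} = \frac{1}{5 + \frac{A + G}{2 + G}}$
$p{\left(t \right)} = \frac{5}{27} + t$ ($p{\left(t \right)} = t + \frac{2 + 3}{10 - 1 + 6 \cdot 3} = t + \frac{1}{10 - 1 + 18} \cdot 5 = t + \frac{1}{27} \cdot 5 = t + \frac{5}{27} = \frac{5}{27} + t$)
$28 p{\left(B{\left(0,1 \right)} \right)} 27 = 28 \left(\frac{5}{27} + 0\right) 27 = 28 \cdot \frac{5}{27} \cdot 27 = \frac{140}{27} \cdot 27 = 140$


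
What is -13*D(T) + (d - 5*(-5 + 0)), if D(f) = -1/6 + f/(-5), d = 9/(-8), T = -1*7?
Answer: 941/120 ≈ 7.8417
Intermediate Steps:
T = -7
d = -9/8 (d = 9*(-⅛) = -9/8 ≈ -1.1250)
D(f) = -⅙ - f/5 (D(f) = -1*⅙ + f*(-⅕) = -⅙ - f/5)
-13*D(T) + (d - 5*(-5 + 0)) = -13*(-⅙ - ⅕*(-7)) + (-9/8 - 5*(-5 + 0)) = -13*(-⅙ + 7/5) + (-9/8 - 5*(-5)) = -13*37/30 + (-9/8 + 25) = -481/30 + 191/8 = 941/120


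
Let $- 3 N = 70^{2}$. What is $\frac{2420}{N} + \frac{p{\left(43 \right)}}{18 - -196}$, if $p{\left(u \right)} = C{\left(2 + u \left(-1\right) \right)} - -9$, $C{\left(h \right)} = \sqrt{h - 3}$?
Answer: $- \frac{75477}{52430} + \frac{i \sqrt{11}}{107} \approx -1.4396 + 0.030997 i$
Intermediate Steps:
$N = - \frac{4900}{3}$ ($N = - \frac{70^{2}}{3} = \left(- \frac{1}{3}\right) 4900 = - \frac{4900}{3} \approx -1633.3$)
$C{\left(h \right)} = \sqrt{-3 + h}$
$p{\left(u \right)} = 9 + \sqrt{-1 - u}$ ($p{\left(u \right)} = \sqrt{-3 + \left(2 + u \left(-1\right)\right)} - -9 = \sqrt{-3 - \left(-2 + u\right)} + 9 = \sqrt{-1 - u} + 9 = 9 + \sqrt{-1 - u}$)
$\frac{2420}{N} + \frac{p{\left(43 \right)}}{18 - -196} = \frac{2420}{- \frac{4900}{3}} + \frac{9 + \sqrt{-1 - 43}}{18 - -196} = 2420 \left(- \frac{3}{4900}\right) + \frac{9 + \sqrt{-1 - 43}}{18 + 196} = - \frac{363}{245} + \frac{9 + \sqrt{-44}}{214} = - \frac{363}{245} + \left(9 + 2 i \sqrt{11}\right) \frac{1}{214} = - \frac{363}{245} + \left(\frac{9}{214} + \frac{i \sqrt{11}}{107}\right) = - \frac{75477}{52430} + \frac{i \sqrt{11}}{107}$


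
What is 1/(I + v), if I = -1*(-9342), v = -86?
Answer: 1/9256 ≈ 0.00010804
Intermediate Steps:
I = 9342
1/(I + v) = 1/(9342 - 86) = 1/9256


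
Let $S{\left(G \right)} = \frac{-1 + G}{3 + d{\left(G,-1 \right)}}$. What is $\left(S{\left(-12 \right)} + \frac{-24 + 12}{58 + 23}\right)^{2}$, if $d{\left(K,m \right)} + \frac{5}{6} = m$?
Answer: $\frac{4553956}{35721} \approx 127.49$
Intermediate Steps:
$d{\left(K,m \right)} = - \frac{5}{6} + m$
$S{\left(G \right)} = - \frac{6}{7} + \frac{6 G}{7}$ ($S{\left(G \right)} = \frac{-1 + G}{3 - \frac{11}{6}} = \frac{-1 + G}{\frac{7}{6}} = \left(-1 + G\right) \frac{6}{7} = - \frac{6}{7} + \frac{6 G}{7}$)
$\left(S{\left(-12 \right)} + \frac{-24 + 12}{58 + 23}\right)^{2} = \left(\left(- \frac{6}{7} + \frac{6}{7} \left(-12\right)\right) + \frac{-24 + 12}{58 + 23}\right)^{2} = \left(\left(- \frac{6}{7} - \frac{72}{7}\right) - \frac{12}{81}\right)^{2} = \left(- \frac{78}{7} - \frac{4}{27}\right)^{2} = \left(- \frac{2134}{189}\right)^{2} = \frac{4553956}{35721}$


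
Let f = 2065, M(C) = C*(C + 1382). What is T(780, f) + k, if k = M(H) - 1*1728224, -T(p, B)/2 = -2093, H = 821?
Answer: 84625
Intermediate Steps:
M(C) = C*(1382 + C)
T(p, B) = 4186 (T(p, B) = -2*(-2093) = 4186)
k = 80439 (k = 821*(1382 + 821) - 1*1728224 = 821*2203 - 1728224 = 1808663 - 1728224 = 80439)
T(780, f) + k = 4186 + 80439 = 84625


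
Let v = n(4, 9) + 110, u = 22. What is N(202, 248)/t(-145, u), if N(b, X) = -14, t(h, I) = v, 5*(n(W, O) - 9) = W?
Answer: -70/599 ≈ -0.11686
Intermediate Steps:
n(W, O) = 9 + W/5
v = 599/5 (v = (9 + (⅕)*4) + 110 = (9 + ⅘) + 110 = 49/5 + 110 = 599/5 ≈ 119.80)
t(h, I) = 599/5
N(202, 248)/t(-145, u) = -14/599/5 = -14*5/599 = -70/599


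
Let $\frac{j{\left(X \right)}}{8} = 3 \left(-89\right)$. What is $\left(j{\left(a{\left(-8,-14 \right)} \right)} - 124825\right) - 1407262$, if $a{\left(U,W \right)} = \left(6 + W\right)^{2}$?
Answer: $-1534223$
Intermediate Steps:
$j{\left(X \right)} = -2136$ ($j{\left(X \right)} = 8 \cdot 3 \left(-89\right) = 8 \left(-267\right) = -2136$)
$\left(j{\left(a{\left(-8,-14 \right)} \right)} - 124825\right) - 1407262 = \left(-2136 - 124825\right) - 1407262 = -126961 - 1407262 = -1534223$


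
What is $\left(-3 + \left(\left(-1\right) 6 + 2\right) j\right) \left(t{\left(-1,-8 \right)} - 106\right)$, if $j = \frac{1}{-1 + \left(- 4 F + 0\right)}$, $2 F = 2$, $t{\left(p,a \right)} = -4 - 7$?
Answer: $\frac{1287}{5} \approx 257.4$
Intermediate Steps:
$t{\left(p,a \right)} = -11$ ($t{\left(p,a \right)} = -4 - 7 = -11$)
$F = 1$ ($F = \frac{1}{2} \cdot 2 = 1$)
$j = - \frac{1}{5}$ ($j = \frac{1}{-1 + \left(\left(-4\right) 1 + 0\right)} = \frac{1}{-1 + \left(-4 + 0\right)} = \frac{1}{-1 - 4} = \frac{1}{-5} = - \frac{1}{5} \approx -0.2$)
$\left(-3 + \left(\left(-1\right) 6 + 2\right) j\right) \left(t{\left(-1,-8 \right)} - 106\right) = \left(-3 + \left(\left(-1\right) 6 + 2\right) \left(- \frac{1}{5}\right)\right) \left(-11 - 106\right) = \left(-3 + \left(-6 + 2\right) \left(- \frac{1}{5}\right)\right) \left(-117\right) = \left(-3 - - \frac{4}{5}\right) \left(-117\right) = \left(-3 + \frac{4}{5}\right) \left(-117\right) = \left(- \frac{11}{5}\right) \left(-117\right) = \frac{1287}{5}$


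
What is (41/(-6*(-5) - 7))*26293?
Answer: 1078013/23 ≈ 46870.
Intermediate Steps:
(41/(-6*(-5) - 7))*26293 = (41/(30 - 7))*26293 = (41/23)*26293 = 1078013/23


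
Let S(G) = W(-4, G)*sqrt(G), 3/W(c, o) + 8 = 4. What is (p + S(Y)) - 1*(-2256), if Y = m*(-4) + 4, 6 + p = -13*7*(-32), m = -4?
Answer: 5162 - 3*sqrt(5)/2 ≈ 5158.6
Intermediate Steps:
W(c, o) = -3/4 (W(c, o) = 3/(-8 + 4) = 3/(-4) = 3*(-1/4) = -3/4)
p = 2906 (p = -6 - 13*7*(-32) = -6 - 91*(-32) = -6 + 2912 = 2906)
Y = 20 (Y = -4*(-4) + 4 = 16 + 4 = 20)
S(G) = -3*sqrt(G)/4
(p + S(Y)) - 1*(-2256) = (2906 - 3*sqrt(5)/2) - 1*(-2256) = (2906 - 3*sqrt(5)/2) + 2256 = 5162 - 3*sqrt(5)/2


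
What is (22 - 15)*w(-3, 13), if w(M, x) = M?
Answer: -21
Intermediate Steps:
(22 - 15)*w(-3, 13) = (22 - 15)*(-3) = 7*(-3) = -21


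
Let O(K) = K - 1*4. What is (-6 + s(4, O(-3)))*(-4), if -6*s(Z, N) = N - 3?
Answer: 52/3 ≈ 17.333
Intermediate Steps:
O(K) = -4 + K (O(K) = K - 4 = -4 + K)
s(Z, N) = ½ - N/6 (s(Z, N) = -(N - 3)/6 = -(-3 + N)/6 = ½ - N/6)
(-6 + s(4, O(-3)))*(-4) = (-6 + (½ - (-4 - 3)/6))*(-4) = (-6 + (½ - ⅙*(-7)))*(-4) = (-6 + (½ + 7/6))*(-4) = (-6 + 5/3)*(-4) = -13/3*(-4) = 52/3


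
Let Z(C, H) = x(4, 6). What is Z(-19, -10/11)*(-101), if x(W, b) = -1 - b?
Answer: 707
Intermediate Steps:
Z(C, H) = -7 (Z(C, H) = -1 - 1*6 = -1 - 6 = -7)
Z(-19, -10/11)*(-101) = -7*(-101) = 707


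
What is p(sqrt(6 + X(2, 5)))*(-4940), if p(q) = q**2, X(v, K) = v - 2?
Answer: -29640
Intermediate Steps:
X(v, K) = -2 + v
p(sqrt(6 + X(2, 5)))*(-4940) = (sqrt(6 + (-2 + 2)))**2*(-4940) = (sqrt(6 + 0))**2*(-4940) = (sqrt(6))**2*(-4940) = 6*(-4940) = -29640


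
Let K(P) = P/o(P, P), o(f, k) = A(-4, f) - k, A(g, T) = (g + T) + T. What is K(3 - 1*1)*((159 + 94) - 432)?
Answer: 179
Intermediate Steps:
A(g, T) = g + 2*T (A(g, T) = (T + g) + T = g + 2*T)
o(f, k) = -4 - k + 2*f (o(f, k) = (-4 + 2*f) - k = -4 - k + 2*f)
K(P) = P/(-4 + P) (K(P) = P/(-4 - P + 2*P) = P/(-4 + P))
K(3 - 1*1)*((159 + 94) - 432) = ((3 - 1*1)/(-4 + (3 - 1*1)))*((159 + 94) - 432) = ((3 - 1)/(-4 + (3 - 1)))*(253 - 432) = (2/(-4 + 2))*(-179) = (2/(-2))*(-179) = (2*(-½))*(-179) = -1*(-179) = 179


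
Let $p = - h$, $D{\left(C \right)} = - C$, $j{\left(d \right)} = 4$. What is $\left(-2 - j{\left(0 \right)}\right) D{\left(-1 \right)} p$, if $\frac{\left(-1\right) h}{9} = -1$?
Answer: $54$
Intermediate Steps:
$h = 9$ ($h = \left(-9\right) \left(-1\right) = 9$)
$p = -9$ ($p = \left(-1\right) 9 = -9$)
$\left(-2 - j{\left(0 \right)}\right) D{\left(-1 \right)} p = \left(-2 - 4\right) \left(\left(-1\right) \left(-1\right)\right) \left(-9\right) = \left(-2 - 4\right) 1 \left(-9\right) = \left(-6\right) 1 \left(-9\right) = \left(-6\right) \left(-9\right) = 54$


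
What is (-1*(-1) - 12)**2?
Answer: 121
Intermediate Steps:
(-1*(-1) - 12)**2 = (1 - 12)**2 = (-11)**2 = 121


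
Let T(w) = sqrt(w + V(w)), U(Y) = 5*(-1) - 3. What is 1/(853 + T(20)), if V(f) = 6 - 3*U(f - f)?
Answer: 853/727559 - 5*sqrt(2)/727559 ≈ 0.0011627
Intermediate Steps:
U(Y) = -8 (U(Y) = -5 - 3 = -8)
V(f) = 30 (V(f) = 6 - 3*(-8) = 6 + 24 = 30)
T(w) = sqrt(30 + w) (T(w) = sqrt(w + 30) = sqrt(30 + w))
1/(853 + T(20)) = 1/(853 + sqrt(30 + 20)) = 1/(853 + sqrt(50)) = 1/(853 + 5*sqrt(2))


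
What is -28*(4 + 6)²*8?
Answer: -22400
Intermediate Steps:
-28*(4 + 6)²*8 = -28*10²*8 = -28*100*8 = -2800*8 = -22400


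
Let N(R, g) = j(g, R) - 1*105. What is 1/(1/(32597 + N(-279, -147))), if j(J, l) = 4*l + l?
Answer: 31097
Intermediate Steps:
j(J, l) = 5*l
N(R, g) = -105 + 5*R (N(R, g) = 5*R - 1*105 = 5*R - 105 = -105 + 5*R)
1/(1/(32597 + N(-279, -147))) = 1/(1/(32597 + (-105 + 5*(-279)))) = 1/(1/(32597 + (-105 - 1395))) = 1/(1/(32597 - 1500)) = 1/(1/31097) = 31097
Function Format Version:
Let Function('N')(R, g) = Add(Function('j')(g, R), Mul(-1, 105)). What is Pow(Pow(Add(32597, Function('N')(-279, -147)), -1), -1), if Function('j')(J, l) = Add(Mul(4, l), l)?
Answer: 31097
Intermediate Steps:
Function('j')(J, l) = Mul(5, l)
Function('N')(R, g) = Add(-105, Mul(5, R)) (Function('N')(R, g) = Add(Mul(5, R), Mul(-1, 105)) = Add(Mul(5, R), -105) = Add(-105, Mul(5, R)))
Pow(Pow(Add(32597, Function('N')(-279, -147)), -1), -1) = Pow(Pow(Add(32597, Add(-105, Mul(5, -279))), -1), -1) = Pow(Pow(Add(32597, Add(-105, -1395)), -1), -1) = Pow(Pow(Add(32597, -1500), -1), -1) = Pow(Pow(31097, -1), -1) = Pow(Rational(1, 31097), -1) = 31097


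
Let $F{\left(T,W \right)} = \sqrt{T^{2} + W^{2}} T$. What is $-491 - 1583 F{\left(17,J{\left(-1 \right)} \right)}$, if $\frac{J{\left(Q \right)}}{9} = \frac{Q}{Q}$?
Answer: $-491 - 26911 \sqrt{370} \approx -5.1813 \cdot 10^{5}$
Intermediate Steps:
$J{\left(Q \right)} = 9$ ($J{\left(Q \right)} = 9 \frac{Q}{Q} = 9 \cdot 1 = 9$)
$F{\left(T,W \right)} = T \sqrt{T^{2} + W^{2}}$
$-491 - 1583 F{\left(17,J{\left(-1 \right)} \right)} = -491 - 1583 \cdot 17 \sqrt{17^{2} + 9^{2}} = -491 - 1583 \cdot 17 \sqrt{289 + 81} = -491 - 1583 \cdot 17 \sqrt{370} = -491 - 26911 \sqrt{370}$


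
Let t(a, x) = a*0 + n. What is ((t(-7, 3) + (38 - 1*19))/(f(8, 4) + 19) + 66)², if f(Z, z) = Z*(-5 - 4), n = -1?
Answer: 12110400/2809 ≈ 4311.3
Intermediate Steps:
t(a, x) = -1 (t(a, x) = a*0 - 1 = 0 - 1 = -1)
f(Z, z) = -9*Z (f(Z, z) = Z*(-9) = -9*Z)
((t(-7, 3) + (38 - 1*19))/(f(8, 4) + 19) + 66)² = ((-1 + (38 - 1*19))/(-9*8 + 19) + 66)² = ((-1 + (38 - 19))/(-72 + 19) + 66)² = ((-1 + 19)/(-53) + 66)² = (18*(-1/53) + 66)² = (-18/53 + 66)² = (3480/53)² = 12110400/2809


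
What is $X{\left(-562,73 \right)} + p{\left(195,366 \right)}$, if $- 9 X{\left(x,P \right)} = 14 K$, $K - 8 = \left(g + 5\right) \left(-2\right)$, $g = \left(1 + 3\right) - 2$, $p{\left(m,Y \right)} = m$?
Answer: $\frac{613}{3} \approx 204.33$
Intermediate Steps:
$g = 2$ ($g = 4 - 2 = 2$)
$K = -6$ ($K = 8 + \left(2 + 5\right) \left(-2\right) = 8 + 7 \left(-2\right) = 8 - 14 = -6$)
$X{\left(x,P \right)} = \frac{28}{3}$ ($X{\left(x,P \right)} = - \frac{14 \left(-6\right)}{9} = \left(- \frac{1}{9}\right) \left(-84\right) = \frac{28}{3}$)
$X{\left(-562,73 \right)} + p{\left(195,366 \right)} = \frac{28}{3} + 195 = \frac{613}{3}$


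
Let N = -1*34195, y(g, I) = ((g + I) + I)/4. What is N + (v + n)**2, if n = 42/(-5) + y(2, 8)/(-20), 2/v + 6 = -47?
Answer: -6133949391/179776 ≈ -34120.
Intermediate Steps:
v = -2/53 (v = 2/(-6 - 47) = 2/(-53) = 2*(-1/53) = -2/53 ≈ -0.037736)
y(g, I) = I/2 + g/4 (y(g, I) = ((I + g) + I)*(1/4) = (g + 2*I)*(1/4) = I/2 + g/4)
n = -69/8 (n = 42/(-5) + ((1/2)*8 + (1/4)*2)/(-20) = 42*(-1/5) + (4 + 1/2)*(-1/20) = -42/5 + (9/2)*(-1/20) = -42/5 - 9/40 = -69/8 ≈ -8.6250)
N = -34195
N + (v + n)**2 = -34195 + (-2/53 - 69/8)**2 = -34195 + (-3673/424)**2 = -34195 + 13490929/179776 = -6133949391/179776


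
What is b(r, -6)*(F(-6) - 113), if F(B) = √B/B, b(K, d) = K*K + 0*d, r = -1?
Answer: -113 - I*√6/6 ≈ -113.0 - 0.40825*I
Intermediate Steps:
b(K, d) = K² (b(K, d) = K² + 0 = K²)
F(B) = B^(-½)
b(r, -6)*(F(-6) - 113) = (-1)²*((-6)^(-½) - 113) = 1*(-I*√6/6 - 113) = 1*(-113 - I*√6/6) = -113 - I*√6/6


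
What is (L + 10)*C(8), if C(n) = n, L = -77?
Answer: -536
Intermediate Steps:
(L + 10)*C(8) = (-77 + 10)*8 = -67*8 = -536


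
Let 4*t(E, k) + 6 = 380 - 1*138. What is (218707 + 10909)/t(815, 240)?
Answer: 229616/59 ≈ 3891.8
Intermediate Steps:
t(E, k) = 59 (t(E, k) = -3/2 + (380 - 1*138)/4 = -3/2 + (380 - 138)/4 = -3/2 + (¼)*242 = -3/2 + 121/2 = 59)
(218707 + 10909)/t(815, 240) = (218707 + 10909)/59 = 229616*(1/59) = 229616/59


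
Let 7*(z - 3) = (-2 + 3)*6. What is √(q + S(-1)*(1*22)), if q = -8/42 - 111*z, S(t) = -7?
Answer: I*√5241/3 ≈ 24.132*I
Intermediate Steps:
z = 27/7 (z = 3 + ((-2 + 3)*6)/7 = 3 + (1*6)/7 = 3 + (⅐)*6 = 3 + 6/7 = 27/7 ≈ 3.8571)
q = -1285/3 (q = -8/42 - 111*27/7 = -8*1/42 - 2997/7 = -4/21 - 2997/7 = -1285/3 ≈ -428.33)
√(q + S(-1)*(1*22)) = √(-1285/3 - 7*22) = √(-1285/3 - 154) = √(-1747/3) = I*√5241/3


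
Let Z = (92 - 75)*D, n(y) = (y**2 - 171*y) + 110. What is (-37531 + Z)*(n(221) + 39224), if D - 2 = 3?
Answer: -1886679264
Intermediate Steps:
D = 5 (D = 2 + 3 = 5)
n(y) = 110 + y**2 - 171*y
Z = 85 (Z = (92 - 75)*5 = 17*5 = 85)
(-37531 + Z)*(n(221) + 39224) = (-37531 + 85)*((110 + 221**2 - 171*221) + 39224) = -37446*((110 + 48841 - 37791) + 39224) = -37446*(11160 + 39224) = -37446*50384 = -1886679264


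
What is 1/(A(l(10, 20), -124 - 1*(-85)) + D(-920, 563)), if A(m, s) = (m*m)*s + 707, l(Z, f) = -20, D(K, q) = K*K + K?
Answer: 1/830587 ≈ 1.2040e-6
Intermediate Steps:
D(K, q) = K + K² (D(K, q) = K² + K = K + K²)
A(m, s) = 707 + s*m² (A(m, s) = m²*s + 707 = s*m² + 707 = 707 + s*m²)
1/(A(l(10, 20), -124 - 1*(-85)) + D(-920, 563)) = 1/((707 + (-124 - 1*(-85))*(-20)²) - 920*(1 - 920)) = 1/((707 + (-124 + 85)*400) - 920*(-919)) = 1/((707 - 39*400) + 845480) = 1/((707 - 15600) + 845480) = 1/(-14893 + 845480) = 1/830587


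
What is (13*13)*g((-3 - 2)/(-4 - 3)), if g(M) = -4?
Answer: -676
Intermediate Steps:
(13*13)*g((-3 - 2)/(-4 - 3)) = (13*13)*(-4) = 169*(-4) = -676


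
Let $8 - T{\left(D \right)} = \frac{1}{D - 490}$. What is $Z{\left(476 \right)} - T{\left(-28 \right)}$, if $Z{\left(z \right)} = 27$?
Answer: $\frac{9841}{518} \approx 18.998$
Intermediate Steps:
$T{\left(D \right)} = 8 - \frac{1}{-490 + D}$ ($T{\left(D \right)} = 8 - \frac{1}{D - 490} = 8 - \frac{1}{-490 + D}$)
$Z{\left(476 \right)} - T{\left(-28 \right)} = 27 - \frac{-3921 + 8 \left(-28\right)}{-490 - 28} = 27 - \frac{-3921 - 224}{-518} = 27 - \left(- \frac{1}{518}\right) \left(-4145\right) = 27 - \frac{4145}{518} = \frac{9841}{518}$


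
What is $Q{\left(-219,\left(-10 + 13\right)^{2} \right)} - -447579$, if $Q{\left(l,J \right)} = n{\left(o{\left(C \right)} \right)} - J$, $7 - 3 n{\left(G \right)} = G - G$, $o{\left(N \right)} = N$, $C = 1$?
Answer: $\frac{1342717}{3} \approx 4.4757 \cdot 10^{5}$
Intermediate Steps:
$n{\left(G \right)} = \frac{7}{3}$ ($n{\left(G \right)} = \frac{7}{3} - \frac{G - G}{3} = \frac{7}{3} - 0 = \frac{7}{3} + 0 = \frac{7}{3}$)
$Q{\left(l,J \right)} = \frac{7}{3} - J$
$Q{\left(-219,\left(-10 + 13\right)^{2} \right)} - -447579 = \left(\frac{7}{3} - \left(-10 + 13\right)^{2}\right) - -447579 = \left(\frac{7}{3} - 3^{2}\right) + 447579 = \left(\frac{7}{3} - 9\right) + 447579 = - \frac{20}{3} + 447579 = \frac{1342717}{3}$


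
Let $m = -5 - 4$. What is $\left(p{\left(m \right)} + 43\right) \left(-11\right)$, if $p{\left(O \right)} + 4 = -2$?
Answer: $-407$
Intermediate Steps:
$m = -9$
$p{\left(O \right)} = -6$ ($p{\left(O \right)} = -4 - 2 = -6$)
$\left(p{\left(m \right)} + 43\right) \left(-11\right) = \left(-6 + 43\right) \left(-11\right) = 37 \left(-11\right) = -407$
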